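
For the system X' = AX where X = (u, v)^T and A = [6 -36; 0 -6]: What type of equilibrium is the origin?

saddle

A = [[6,-36],[0,-6]]; det(A-λI) = λ^2 - 36.
λ = -6, 6: opposite signs.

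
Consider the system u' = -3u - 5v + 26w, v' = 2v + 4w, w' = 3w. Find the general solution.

Coefficient matrix A = [[-3, -5, 26], [0, 2, 4], [0, 0, 3]].
det(A - λI) = 0 gives eigenvalues λ = -3, 2, 3.
For λ=-3: eigenvector (1,0,0).
For λ=2: eigenvector (-1,1,0).
For λ=3: eigenvector (1,4,1).
General solution: C_1e^(-3t)(1,0,0) + C_2e^(2t)(-1,1,0) + C_3e^(3t)(1,4,1).

u(t) = C_1e^(-3t) - C_2e^(2t) + C_3e^(3t), v(t) = C_2e^(2t) + 4C_3e^(3t), w(t) = C_3e^(3t)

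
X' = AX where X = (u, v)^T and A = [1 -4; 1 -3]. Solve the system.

Coefficient matrix A = [[1, -4], [1, -3]].
Characteristic polynomial det(A - λI) = λ^2 + 2λ + 1 = 0.
Single eigenvalue λ = -1 with algebraic multiplicity 2.
Eigenvector v = (-2,-1); generalized eigenvector w with (A-λI)w=v is (-3,-1).
General solution: e^(-t)[K_1·v + K_2·(t·v + w)].

u(t) = -2K_1e^(-t) - 2K_2te^(-t) - 3K_2e^(-t), v(t) = -K_1e^(-t) - K_2te^(-t) - K_2e^(-t)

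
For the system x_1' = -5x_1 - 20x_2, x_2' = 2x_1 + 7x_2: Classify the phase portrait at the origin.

unstable spiral

A = [[-5,-20],[2,7]]; det(A-λI) = λ^2 - 2λ + 5.
λ = 1 ± 2i: positive real part.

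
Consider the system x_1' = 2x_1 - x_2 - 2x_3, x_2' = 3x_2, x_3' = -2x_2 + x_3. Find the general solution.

Coefficient matrix A = [[2, -1, -2], [0, 3, 0], [0, -2, 1]].
det(A - λI) = 0 gives eigenvalues λ = 3, 2, 1.
For λ=3: eigenvector (1,1,-1).
For λ=2: eigenvector (1,0,0).
For λ=1: eigenvector (2,0,1).
General solution: K_1e^(3t)(1,1,-1) + K_2e^(2t)(1,0,0) + K_3e^(t)(2,0,1).

x_1(t) = K_1e^(3t) + K_2e^(2t) + 2K_3e^(t), x_2(t) = K_1e^(3t), x_3(t) = -K_1e^(3t) + K_3e^(t)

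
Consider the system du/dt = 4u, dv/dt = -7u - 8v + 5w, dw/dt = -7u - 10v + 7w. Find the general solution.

u(t) = C_1e^(4t), v(t) = -C_1e^(4t) + C_2e^(-3t) + C_3e^(2t), w(t) = -C_1e^(4t) + C_2e^(-3t) + 2C_3e^(2t)

Coefficient matrix A = [[4, 0, 0], [-7, -8, 5], [-7, -10, 7]].
det(A - λI) = 0 gives eigenvalues λ = 4, -3, 2.
For λ=4: eigenvector (1,-1,-1).
For λ=-3: eigenvector (0,1,1).
For λ=2: eigenvector (0,1,2).
General solution: C_1e^(4t)(1,-1,-1) + C_2e^(-3t)(0,1,1) + C_3e^(2t)(0,1,2).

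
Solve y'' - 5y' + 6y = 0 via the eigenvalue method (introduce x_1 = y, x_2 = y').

Let x_1 = y, x_2 = y'. Then x_1' = x_2 and x_2' = -6x_1 + 5x_2.
A = [[0,1],[-6,5]]; det(A-λI) = λ^2 - 5λ + 6.
Eigenvalues λ = 2, 3 with eigenvectors (1,2), (1,3).

y(t) = K_1e^(2t) + K_2e^(3t)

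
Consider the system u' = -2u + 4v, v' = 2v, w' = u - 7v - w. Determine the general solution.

Coefficient matrix A = [[-2, 4, 0], [0, 2, 0], [1, -7, -1]].
det(A - λI) = 0 gives eigenvalues λ = -2, 2, -1.
For λ=-2: eigenvector (1,0,-1).
For λ=2: eigenvector (1,1,-2).
For λ=-1: eigenvector (0,0,1).
General solution: K_1e^(-2t)(1,0,-1) + K_2e^(2t)(1,1,-2) + K_3e^(-t)(0,0,1).

u(t) = K_1e^(-2t) + K_2e^(2t), v(t) = K_2e^(2t), w(t) = -K_1e^(-2t) - 2K_2e^(2t) + K_3e^(-t)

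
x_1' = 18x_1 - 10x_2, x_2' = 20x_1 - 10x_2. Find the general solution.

Coefficient matrix A = [[18, -10], [20, -10]].
Characteristic polynomial det(A - λI) = λ^2 - 8λ + 20 = 0.
Eigenvalues λ = 4 ± 2i (complex conjugate pair).
For λ=4+2i: an eigenvector is (1,1) - i(2,3) = (1 - 2i, 1 - 3i).
A real fundamental pair from Re and Im of e^((4+2i)t)v: X_1 = e^(4t)(cos(2t)·(1,1) + sin(2t)·(2,3)), X_2 = e^(4t)(sin(2t)·(1,1) - cos(2t)·(2,3)).
General solution: K_1X_1 + K_2X_2.

x_1(t) = 2K_1e^(4t)sin(2t) + K_1e^(4t)cos(2t) + K_2e^(4t)sin(2t) - 2K_2e^(4t)cos(2t), x_2(t) = 3K_1e^(4t)sin(2t) + K_1e^(4t)cos(2t) + K_2e^(4t)sin(2t) - 3K_2e^(4t)cos(2t)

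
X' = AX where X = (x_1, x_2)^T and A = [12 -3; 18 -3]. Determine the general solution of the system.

Coefficient matrix A = [[12, -3], [18, -3]].
Characteristic polynomial det(A - λI) = λ^2 - 9λ + 18 = 0.
Eigenvalues λ = 3, 6.
For λ=3: (A-λI) row 1 is [9, -3], so an eigenvector is (1, 3).
For λ=6: (A-λI) row 1 is [6, -3], so an eigenvector is (1, 2).
General solution: c_1e^(3t)(1,3) + c_2e^(6t)(1,2).

x_1(t) = c_1e^(3t) + c_2e^(6t), x_2(t) = 3c_1e^(3t) + 2c_2e^(6t)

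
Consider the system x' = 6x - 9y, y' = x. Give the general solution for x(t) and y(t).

Coefficient matrix A = [[6, -9], [1, 0]].
Characteristic polynomial det(A - λI) = λ^2 - 6λ + 9 = 0.
Single eigenvalue λ = 3 with algebraic multiplicity 2.
Eigenvector v = (3,1); generalized eigenvector w with (A-λI)w=v is (-2,-1).
General solution: e^(3t)[c_1·v + c_2·(t·v + w)].

x(t) = 3c_1e^(3t) + 3c_2te^(3t) - 2c_2e^(3t), y(t) = c_1e^(3t) + c_2te^(3t) - c_2e^(3t)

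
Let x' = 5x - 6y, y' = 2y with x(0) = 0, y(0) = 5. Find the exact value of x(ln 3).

-2340

A = [[5,-6],[0,2]]; eigenvalues λ = 2, 5.
Eigenvectors: (2,1) for λ=2, (1,0) for λ=5.
From the initial condition, c_1 = 5, c_2 = -10.
x(ln 3) = (5)(3^2)(2) + (-10)(3^5)(1) = -2340.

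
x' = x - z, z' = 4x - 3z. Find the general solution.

Coefficient matrix A = [[1, -1], [4, -3]].
Characteristic polynomial det(A - λI) = λ^2 + 2λ + 1 = 0.
Single eigenvalue λ = -1 with algebraic multiplicity 2.
Eigenvector v = (1,2); generalized eigenvector w with (A-λI)w=v is (1,1).
General solution: e^(-t)[c_1·v + c_2·(t·v + w)].

x(t) = c_1e^(-t) + c_2te^(-t) + c_2e^(-t), z(t) = 2c_1e^(-t) + 2c_2te^(-t) + c_2e^(-t)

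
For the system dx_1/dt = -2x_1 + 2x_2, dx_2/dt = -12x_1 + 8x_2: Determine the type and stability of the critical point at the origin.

unstable node

A = [[-2,2],[-12,8]]; det(A-λI) = λ^2 - 6λ + 8.
λ = 2, 4: both positive.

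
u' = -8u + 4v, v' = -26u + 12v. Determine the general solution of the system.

u(t) = -c_1e^(2t)sin(2t) - c_1e^(2t)cos(2t) - c_2e^(2t)sin(2t) + c_2e^(2t)cos(2t), v(t) = -2c_1e^(2t)sin(2t) - 3c_1e^(2t)cos(2t) - 3c_2e^(2t)sin(2t) + 2c_2e^(2t)cos(2t)

Coefficient matrix A = [[-8, 4], [-26, 12]].
Characteristic polynomial det(A - λI) = λ^2 - 4λ + 8 = 0.
Eigenvalues λ = 2 ± 2i (complex conjugate pair).
For λ=2+2i: an eigenvector is (-1,-3) - i(-1,-2) = (-1 + i, -3 + 2i).
A real fundamental pair from Re and Im of e^((2+2i)t)v: X_1 = e^(2t)(cos(2t)·(-1,-3) + sin(2t)·(-1,-2)), X_2 = e^(2t)(sin(2t)·(-1,-3) - cos(2t)·(-1,-2)).
General solution: c_1X_1 + c_2X_2.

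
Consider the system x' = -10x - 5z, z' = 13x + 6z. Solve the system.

Coefficient matrix A = [[-10, -5], [13, 6]].
Characteristic polynomial det(A - λI) = λ^2 + 4λ + 5 = 0.
Eigenvalues λ = -2 ± i (complex conjugate pair).
For λ=-2+i: an eigenvector is (-2,3) - i(1,-2) = (-2 - i, 3 + 2i).
A real fundamental pair from Re and Im of e^((-2+i)t)v: X_1 = e^(-2t)(cos(t)·(-2,3) + sin(t)·(1,-2)), X_2 = e^(-2t)(sin(t)·(-2,3) - cos(t)·(1,-2)).
General solution: c_1X_1 + c_2X_2.

x(t) = c_1e^(-2t)sin(t) - 2c_1e^(-2t)cos(t) - 2c_2e^(-2t)sin(t) - c_2e^(-2t)cos(t), z(t) = -2c_1e^(-2t)sin(t) + 3c_1e^(-2t)cos(t) + 3c_2e^(-2t)sin(t) + 2c_2e^(-2t)cos(t)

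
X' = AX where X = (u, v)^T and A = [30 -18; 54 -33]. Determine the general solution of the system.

u(t) = 2c_1e^(3t) - c_2e^(-6t), v(t) = 3c_1e^(3t) - 2c_2e^(-6t)

Coefficient matrix A = [[30, -18], [54, -33]].
Characteristic polynomial det(A - λI) = λ^2 + 3λ - 18 = 0.
Eigenvalues λ = 3, -6.
For λ=3: (A-λI) row 1 is [27, -18], so an eigenvector is (2, 3).
For λ=-6: (A-λI) row 1 is [36, -18], so an eigenvector is (-1, -2).
General solution: c_1e^(3t)(2,3) + c_2e^(-6t)(-1,-2).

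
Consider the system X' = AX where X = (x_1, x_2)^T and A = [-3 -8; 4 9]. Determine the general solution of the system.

x_1(t) = -K_1e^(5t) - 2K_2e^(t), x_2(t) = K_1e^(5t) + K_2e^(t)

Coefficient matrix A = [[-3, -8], [4, 9]].
Characteristic polynomial det(A - λI) = λ^2 - 6λ + 5 = 0.
Eigenvalues λ = 5, 1.
For λ=5: (A-λI) row 1 is [-8, -8], so an eigenvector is (-1, 1).
For λ=1: (A-λI) row 1 is [-4, -8], so an eigenvector is (-2, 1).
General solution: K_1e^(5t)(-1,1) + K_2e^(t)(-2,1).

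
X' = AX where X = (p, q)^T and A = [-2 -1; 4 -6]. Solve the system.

p(t) = K_1e^(-4t) + K_2te^(-4t), q(t) = 2K_1e^(-4t) + 2K_2te^(-4t) - K_2e^(-4t)

Coefficient matrix A = [[-2, -1], [4, -6]].
Characteristic polynomial det(A - λI) = λ^2 + 8λ + 16 = 0.
Single eigenvalue λ = -4 with algebraic multiplicity 2.
Eigenvector v = (1,2); generalized eigenvector w with (A-λI)w=v is (0,-1).
General solution: e^(-4t)[K_1·v + K_2·(t·v + w)].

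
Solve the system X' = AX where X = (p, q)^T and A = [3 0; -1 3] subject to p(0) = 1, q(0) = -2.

p(t) = e^(3t), q(t) = -te^(3t) - 2e^(3t)

Coefficient matrix A = [[3, 0], [-1, 3]].
Characteristic polynomial det(A - λI) = λ^2 - 6λ + 9 = 0.
Single eigenvalue λ = 3 with algebraic multiplicity 2.
Eigenvector v = (0,-1); generalized eigenvector w with (A-λI)w=v is (1,-3).
General solution: e^(3t)[c_1·v + c_2·(t·v + w)].
Applying p(0)=1, q(0)=-2 gives c_1=-1, c_2=1.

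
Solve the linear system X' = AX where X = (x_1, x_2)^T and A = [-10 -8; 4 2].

x_1(t) = -K_1e^(-2t) + 2K_2e^(-6t), x_2(t) = K_1e^(-2t) - K_2e^(-6t)

Coefficient matrix A = [[-10, -8], [4, 2]].
Characteristic polynomial det(A - λI) = λ^2 + 8λ + 12 = 0.
Eigenvalues λ = -2, -6.
For λ=-2: (A-λI) row 1 is [-8, -8], so an eigenvector is (-1, 1).
For λ=-6: (A-λI) row 1 is [-4, -8], so an eigenvector is (2, -1).
General solution: K_1e^(-2t)(-1,1) + K_2e^(-6t)(2,-1).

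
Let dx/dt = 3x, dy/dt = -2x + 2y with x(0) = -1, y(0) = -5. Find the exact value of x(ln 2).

A = [[3,0],[-2,2]]; eigenvalues λ = 3, 2.
Eigenvectors: (1,-2) for λ=3, (0,1) for λ=2.
From the initial condition, c_1 = -1, c_2 = -7.
x(ln 2) = (-1)(2^3)(1) + (-7)(2^2)(0) = -8.

-8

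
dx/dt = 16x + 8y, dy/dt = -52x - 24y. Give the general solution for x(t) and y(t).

x(t) = -C_1e^(-4t)sin(4t) - C_1e^(-4t)cos(4t) - C_2e^(-4t)sin(4t) + C_2e^(-4t)cos(4t), y(t) = 3C_1e^(-4t)sin(4t) + 2C_1e^(-4t)cos(4t) + 2C_2e^(-4t)sin(4t) - 3C_2e^(-4t)cos(4t)

Coefficient matrix A = [[16, 8], [-52, -24]].
Characteristic polynomial det(A - λI) = λ^2 + 8λ + 32 = 0.
Eigenvalues λ = -4 ± 4i (complex conjugate pair).
For λ=-4+4i: an eigenvector is (-1,2) - i(-1,3) = (-1 + i, 2 - 3i).
A real fundamental pair from Re and Im of e^((-4+4i)t)v: X_1 = e^(-4t)(cos(4t)·(-1,2) + sin(4t)·(-1,3)), X_2 = e^(-4t)(sin(4t)·(-1,2) - cos(4t)·(-1,3)).
General solution: C_1X_1 + C_2X_2.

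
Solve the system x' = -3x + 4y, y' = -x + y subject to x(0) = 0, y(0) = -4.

Coefficient matrix A = [[-3, 4], [-1, 1]].
Characteristic polynomial det(A - λI) = λ^2 + 2λ + 1 = 0.
Single eigenvalue λ = -1 with algebraic multiplicity 2.
Eigenvector v = (2,1); generalized eigenvector w with (A-λI)w=v is (3,2).
General solution: e^(-t)[C_1·v + C_2·(t·v + w)].
Applying x(0)=0, y(0)=-4 gives C_1=12, C_2=-8.

x(t) = -16te^(-t), y(t) = -8te^(-t) - 4e^(-t)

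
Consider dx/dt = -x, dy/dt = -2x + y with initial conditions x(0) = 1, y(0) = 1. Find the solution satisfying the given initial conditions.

Coefficient matrix A = [[-1, 0], [-2, 1]].
Characteristic polynomial det(A - λI) = λ^2 - 1 = 0.
Eigenvalues λ = 1, -1.
For λ=1: (A-λI) row 1 is [-2, 0], so an eigenvector is (0, -1).
For λ=-1: (A-λI) row 2 is [-2, 2], so an eigenvector is (1, 1).
General solution: C_1e^(t)(0,-1) + C_2e^(-t)(1,1).
Applying x(0)=1, y(0)=1 gives C_1=0, C_2=1.

x(t) = e^(-t), y(t) = e^(-t)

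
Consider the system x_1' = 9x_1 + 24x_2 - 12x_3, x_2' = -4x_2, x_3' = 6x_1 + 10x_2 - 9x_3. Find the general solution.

Coefficient matrix A = [[9, 24, -12], [0, -4, 0], [6, 10, -9]].
det(A - λI) = 0 gives eigenvalues λ = -4, -3, 3.
For λ=-4: eigenvector (0,1,2).
For λ=-3: eigenvector (-1,0,-1).
For λ=3: eigenvector (2,0,1).
General solution: C_1e^(-4t)(0,1,2) + C_2e^(-3t)(-1,0,-1) + C_3e^(3t)(2,0,1).

x_1(t) = -C_2e^(-3t) + 2C_3e^(3t), x_2(t) = C_1e^(-4t), x_3(t) = 2C_1e^(-4t) - C_2e^(-3t) + C_3e^(3t)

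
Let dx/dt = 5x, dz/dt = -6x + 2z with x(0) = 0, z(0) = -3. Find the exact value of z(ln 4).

-48

A = [[5,0],[-6,2]]; eigenvalues λ = 5, 2.
Eigenvectors: (-1,2) for λ=5, (0,1) for λ=2.
From the initial condition, c_1 = 0, c_2 = -3.
z(ln 4) = (0)(4^5)(2) + (-3)(4^2)(1) = -48.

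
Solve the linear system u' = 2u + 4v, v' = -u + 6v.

Coefficient matrix A = [[2, 4], [-1, 6]].
Characteristic polynomial det(A - λI) = λ^2 - 8λ + 16 = 0.
Single eigenvalue λ = 4 with algebraic multiplicity 2.
Eigenvector v = (2,1); generalized eigenvector w with (A-λI)w=v is (1,1).
General solution: e^(4t)[C_1·v + C_2·(t·v + w)].

u(t) = 2C_1e^(4t) + 2C_2te^(4t) + C_2e^(4t), v(t) = C_1e^(4t) + C_2te^(4t) + C_2e^(4t)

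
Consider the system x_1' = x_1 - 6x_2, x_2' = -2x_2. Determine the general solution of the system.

Coefficient matrix A = [[1, -6], [0, -2]].
Characteristic polynomial det(A - λI) = λ^2 + λ - 2 = 0.
Eigenvalues λ = 1, -2.
For λ=1: (A-λI) row 1 is [0, -6], so an eigenvector is (1, 0).
For λ=-2: (A-λI) row 1 is [3, -6], so an eigenvector is (-2, -1).
General solution: C_1e^(t)(1,0) + C_2e^(-2t)(-2,-1).

x_1(t) = C_1e^(t) - 2C_2e^(-2t), x_2(t) = -C_2e^(-2t)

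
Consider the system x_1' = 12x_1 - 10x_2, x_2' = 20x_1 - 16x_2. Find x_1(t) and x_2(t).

Coefficient matrix A = [[12, -10], [20, -16]].
Characteristic polynomial det(A - λI) = λ^2 + 4λ + 8 = 0.
Eigenvalues λ = -2 ± 2i (complex conjugate pair).
For λ=-2+2i: an eigenvector is (-1,-1) - i(-2,-3) = (-1 + 2i, -1 + 3i).
A real fundamental pair from Re and Im of e^((-2+2i)t)v: X_1 = e^(-2t)(cos(2t)·(-1,-1) + sin(2t)·(-2,-3)), X_2 = e^(-2t)(sin(2t)·(-1,-1) - cos(2t)·(-2,-3)).
General solution: K_1X_1 + K_2X_2.

x_1(t) = -2K_1e^(-2t)sin(2t) - K_1e^(-2t)cos(2t) - K_2e^(-2t)sin(2t) + 2K_2e^(-2t)cos(2t), x_2(t) = -3K_1e^(-2t)sin(2t) - K_1e^(-2t)cos(2t) - K_2e^(-2t)sin(2t) + 3K_2e^(-2t)cos(2t)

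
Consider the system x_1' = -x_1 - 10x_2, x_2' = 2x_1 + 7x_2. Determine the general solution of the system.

Coefficient matrix A = [[-1, -10], [2, 7]].
Characteristic polynomial det(A - λI) = λ^2 - 6λ + 13 = 0.
Eigenvalues λ = 3 ± 2i (complex conjugate pair).
For λ=3+2i: an eigenvector is (1,0) - i(-2,1) = (1 + 2i, 0 - i).
A real fundamental pair from Re and Im of e^((3+2i)t)v: X_1 = e^(3t)(cos(2t)·(1,0) + sin(2t)·(-2,1)), X_2 = e^(3t)(sin(2t)·(1,0) - cos(2t)·(-2,1)).
General solution: c_1X_1 + c_2X_2.

x_1(t) = -2c_1e^(3t)sin(2t) + c_1e^(3t)cos(2t) + c_2e^(3t)sin(2t) + 2c_2e^(3t)cos(2t), x_2(t) = c_1e^(3t)sin(2t) - c_2e^(3t)cos(2t)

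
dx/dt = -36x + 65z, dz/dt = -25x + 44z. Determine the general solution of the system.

x(t) = 2C_1e^(4t)sin(5t) + 3C_1e^(4t)cos(5t) + 3C_2e^(4t)sin(5t) - 2C_2e^(4t)cos(5t), z(t) = C_1e^(4t)sin(5t) + 2C_1e^(4t)cos(5t) + 2C_2e^(4t)sin(5t) - C_2e^(4t)cos(5t)

Coefficient matrix A = [[-36, 65], [-25, 44]].
Characteristic polynomial det(A - λI) = λ^2 - 8λ + 41 = 0.
Eigenvalues λ = 4 ± 5i (complex conjugate pair).
For λ=4+5i: an eigenvector is (3,2) - i(2,1) = (3 - 2i, 2 - i).
A real fundamental pair from Re and Im of e^((4+5i)t)v: X_1 = e^(4t)(cos(5t)·(3,2) + sin(5t)·(2,1)), X_2 = e^(4t)(sin(5t)·(3,2) - cos(5t)·(2,1)).
General solution: C_1X_1 + C_2X_2.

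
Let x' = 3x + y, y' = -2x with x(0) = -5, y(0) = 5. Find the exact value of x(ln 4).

-80

A = [[3,1],[-2,0]]; eigenvalues λ = 1, 2.
Eigenvectors: (1,-2) for λ=1, (-1,1) for λ=2.
From the initial condition, c_1 = 0, c_2 = 5.
x(ln 4) = (0)(4^1)(1) + (5)(4^2)(-1) = -80.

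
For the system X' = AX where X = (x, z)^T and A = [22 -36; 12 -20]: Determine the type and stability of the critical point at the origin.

A = [[22,-36],[12,-20]]; det(A-λI) = λ^2 - 2λ - 8.
λ = 4, -2: opposite signs.

saddle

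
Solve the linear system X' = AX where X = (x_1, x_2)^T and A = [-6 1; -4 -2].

x_1(t) = C_1e^(-4t) + C_2te^(-4t) - C_2e^(-4t), x_2(t) = 2C_1e^(-4t) + 2C_2te^(-4t) - C_2e^(-4t)

Coefficient matrix A = [[-6, 1], [-4, -2]].
Characteristic polynomial det(A - λI) = λ^2 + 8λ + 16 = 0.
Single eigenvalue λ = -4 with algebraic multiplicity 2.
Eigenvector v = (1,2); generalized eigenvector w with (A-λI)w=v is (-1,-1).
General solution: e^(-4t)[C_1·v + C_2·(t·v + w)].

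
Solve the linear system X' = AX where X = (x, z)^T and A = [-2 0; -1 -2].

x(t) = -C_2e^(-2t), z(t) = C_1e^(-2t) + C_2te^(-2t)

Coefficient matrix A = [[-2, 0], [-1, -2]].
Characteristic polynomial det(A - λI) = λ^2 + 4λ + 4 = 0.
Single eigenvalue λ = -2 with algebraic multiplicity 2.
Eigenvector v = (0,1); generalized eigenvector w with (A-λI)w=v is (-1,0).
General solution: e^(-2t)[C_1·v + C_2·(t·v + w)].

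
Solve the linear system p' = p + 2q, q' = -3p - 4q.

p(t) = -2K_1e^(-2t) + K_2e^(-t), q(t) = 3K_1e^(-2t) - K_2e^(-t)

Coefficient matrix A = [[1, 2], [-3, -4]].
Characteristic polynomial det(A - λI) = λ^2 + 3λ + 2 = 0.
Eigenvalues λ = -2, -1.
For λ=-2: (A-λI) row 1 is [3, 2], so an eigenvector is (-2, 3).
For λ=-1: (A-λI) row 1 is [2, 2], so an eigenvector is (1, -1).
General solution: K_1e^(-2t)(-2,3) + K_2e^(-t)(1,-1).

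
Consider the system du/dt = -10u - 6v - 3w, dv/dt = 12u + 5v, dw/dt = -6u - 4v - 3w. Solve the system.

u(t) = 3c_1e^(-4t) + c_2e^(-t) - 6c_3e^(-3t), v(t) = -4c_1e^(-4t) - 2c_2e^(-t) + 9c_3e^(-3t), w(t) = 2c_1e^(-4t) + c_2e^(-t) - 4c_3e^(-3t)

Coefficient matrix A = [[-10, -6, -3], [12, 5, 0], [-6, -4, -3]].
det(A - λI) = 0 gives eigenvalues λ = -4, -1, -3.
For λ=-4: eigenvector (3,-4,2).
For λ=-1: eigenvector (1,-2,1).
For λ=-3: eigenvector (-6,9,-4).
General solution: c_1e^(-4t)(3,-4,2) + c_2e^(-t)(1,-2,1) + c_3e^(-3t)(-6,9,-4).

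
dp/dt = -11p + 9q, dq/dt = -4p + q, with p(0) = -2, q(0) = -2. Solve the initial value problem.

p(t) = -6te^(-5t) - 2e^(-5t), q(t) = -4te^(-5t) - 2e^(-5t)

Coefficient matrix A = [[-11, 9], [-4, 1]].
Characteristic polynomial det(A - λI) = λ^2 + 10λ + 25 = 0.
Single eigenvalue λ = -5 with algebraic multiplicity 2.
Eigenvector v = (-3,-2); generalized eigenvector w with (A-λI)w=v is (-1,-1).
General solution: e^(-5t)[K_1·v + K_2·(t·v + w)].
Applying p(0)=-2, q(0)=-2 gives K_1=0, K_2=2.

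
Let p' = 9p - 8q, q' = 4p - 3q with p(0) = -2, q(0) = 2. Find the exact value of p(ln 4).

A = [[9,-8],[4,-3]]; eigenvalues λ = 5, 1.
Eigenvectors: (-2,-1) for λ=5, (-1,-1) for λ=1.
From the initial condition, c_1 = 4, c_2 = -6.
p(ln 4) = (4)(4^5)(-2) + (-6)(4^1)(-1) = -8168.

-8168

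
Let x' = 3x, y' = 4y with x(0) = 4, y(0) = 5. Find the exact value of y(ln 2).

A = [[3,0],[0,4]]; eigenvalues λ = 4, 3.
Eigenvectors: (0,-1) for λ=4, (1,0) for λ=3.
From the initial condition, c_1 = -5, c_2 = 4.
y(ln 2) = (-5)(2^4)(-1) + (4)(2^3)(0) = 80.

80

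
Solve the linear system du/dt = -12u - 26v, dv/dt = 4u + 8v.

Coefficient matrix A = [[-12, -26], [4, 8]].
Characteristic polynomial det(A - λI) = λ^2 + 4λ + 8 = 0.
Eigenvalues λ = -2 ± 2i (complex conjugate pair).
For λ=-2+2i: an eigenvector is (3,-1) - i(-2,1) = (3 + 2i, -1 - i).
A real fundamental pair from Re and Im of e^((-2+2i)t)v: X_1 = e^(-2t)(cos(2t)·(3,-1) + sin(2t)·(-2,1)), X_2 = e^(-2t)(sin(2t)·(3,-1) - cos(2t)·(-2,1)).
General solution: C_1X_1 + C_2X_2.

u(t) = -2C_1e^(-2t)sin(2t) + 3C_1e^(-2t)cos(2t) + 3C_2e^(-2t)sin(2t) + 2C_2e^(-2t)cos(2t), v(t) = C_1e^(-2t)sin(2t) - C_1e^(-2t)cos(2t) - C_2e^(-2t)sin(2t) - C_2e^(-2t)cos(2t)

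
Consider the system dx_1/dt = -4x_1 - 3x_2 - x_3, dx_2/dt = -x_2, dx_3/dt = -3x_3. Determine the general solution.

x_1(t) = C_1e^(-4t) - C_2e^(-t) - C_3e^(-3t), x_2(t) = C_2e^(-t), x_3(t) = C_3e^(-3t)

Coefficient matrix A = [[-4, -3, -1], [0, -1, 0], [0, 0, -3]].
det(A - λI) = 0 gives eigenvalues λ = -4, -1, -3.
For λ=-4: eigenvector (1,0,0).
For λ=-1: eigenvector (-1,1,0).
For λ=-3: eigenvector (-1,0,1).
General solution: C_1e^(-4t)(1,0,0) + C_2e^(-t)(-1,1,0) + C_3e^(-3t)(-1,0,1).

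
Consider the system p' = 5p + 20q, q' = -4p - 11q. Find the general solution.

p(t) = 2C_1e^(-3t)sin(4t) + C_1e^(-3t)cos(4t) + C_2e^(-3t)sin(4t) - 2C_2e^(-3t)cos(4t), q(t) = -C_1e^(-3t)sin(4t) + C_2e^(-3t)cos(4t)

Coefficient matrix A = [[5, 20], [-4, -11]].
Characteristic polynomial det(A - λI) = λ^2 + 6λ + 25 = 0.
Eigenvalues λ = -3 ± 4i (complex conjugate pair).
For λ=-3+4i: an eigenvector is (1,0) - i(2,-1) = (1 - 2i, 0 + i).
A real fundamental pair from Re and Im of e^((-3+4i)t)v: X_1 = e^(-3t)(cos(4t)·(1,0) + sin(4t)·(2,-1)), X_2 = e^(-3t)(sin(4t)·(1,0) - cos(4t)·(2,-1)).
General solution: C_1X_1 + C_2X_2.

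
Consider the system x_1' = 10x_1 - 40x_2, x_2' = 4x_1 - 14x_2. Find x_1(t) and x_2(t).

Coefficient matrix A = [[10, -40], [4, -14]].
Characteristic polynomial det(A - λI) = λ^2 + 4λ + 20 = 0.
Eigenvalues λ = -2 ± 4i (complex conjugate pair).
For λ=-2+4i: an eigenvector is (-3,-1) - i(1,0) = (-3 - i, -1).
A real fundamental pair from Re and Im of e^((-2+4i)t)v: X_1 = e^(-2t)(cos(4t)·(-3,-1) + sin(4t)·(1,0)), X_2 = e^(-2t)(sin(4t)·(-3,-1) - cos(4t)·(1,0)).
General solution: C_1X_1 + C_2X_2.

x_1(t) = C_1e^(-2t)sin(4t) - 3C_1e^(-2t)cos(4t) - 3C_2e^(-2t)sin(4t) - C_2e^(-2t)cos(4t), x_2(t) = -C_1e^(-2t)cos(4t) - C_2e^(-2t)sin(4t)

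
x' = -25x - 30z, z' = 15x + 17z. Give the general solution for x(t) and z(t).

Coefficient matrix A = [[-25, -30], [15, 17]].
Characteristic polynomial det(A - λI) = λ^2 + 8λ + 25 = 0.
Eigenvalues λ = -4 ± 3i (complex conjugate pair).
For λ=-4+3i: an eigenvector is (3,-2) - i(-1,1) = (3 + i, -2 - i).
A real fundamental pair from Re and Im of e^((-4+3i)t)v: X_1 = e^(-4t)(cos(3t)·(3,-2) + sin(3t)·(-1,1)), X_2 = e^(-4t)(sin(3t)·(3,-2) - cos(3t)·(-1,1)).
General solution: C_1X_1 + C_2X_2.

x(t) = -C_1e^(-4t)sin(3t) + 3C_1e^(-4t)cos(3t) + 3C_2e^(-4t)sin(3t) + C_2e^(-4t)cos(3t), z(t) = C_1e^(-4t)sin(3t) - 2C_1e^(-4t)cos(3t) - 2C_2e^(-4t)sin(3t) - C_2e^(-4t)cos(3t)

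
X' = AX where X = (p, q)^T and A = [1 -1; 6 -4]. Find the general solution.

p(t) = -C_1e^(-t) + C_2e^(-2t), q(t) = -2C_1e^(-t) + 3C_2e^(-2t)

Coefficient matrix A = [[1, -1], [6, -4]].
Characteristic polynomial det(A - λI) = λ^2 + 3λ + 2 = 0.
Eigenvalues λ = -1, -2.
For λ=-1: (A-λI) row 1 is [2, -1], so an eigenvector is (-1, -2).
For λ=-2: (A-λI) row 1 is [3, -1], so an eigenvector is (1, 3).
General solution: C_1e^(-t)(-1,-2) + C_2e^(-2t)(1,3).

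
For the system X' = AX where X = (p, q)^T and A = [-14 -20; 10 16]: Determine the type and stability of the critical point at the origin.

A = [[-14,-20],[10,16]]; det(A-λI) = λ^2 - 2λ - 24.
λ = 6, -4: opposite signs.

saddle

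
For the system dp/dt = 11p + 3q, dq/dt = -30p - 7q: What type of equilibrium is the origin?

A = [[11,3],[-30,-7]]; det(A-λI) = λ^2 - 4λ + 13.
λ = 2 ± 3i: positive real part.

unstable spiral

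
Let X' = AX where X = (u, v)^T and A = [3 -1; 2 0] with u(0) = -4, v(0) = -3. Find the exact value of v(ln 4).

A = [[3,-1],[2,0]]; eigenvalues λ = 1, 2.
Eigenvectors: (1,2) for λ=1, (-1,-1) for λ=2.
From the initial condition, c_1 = 1, c_2 = 5.
v(ln 4) = (1)(4^1)(2) + (5)(4^2)(-1) = -72.

-72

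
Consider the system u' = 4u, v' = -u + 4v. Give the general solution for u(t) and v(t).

Coefficient matrix A = [[4, 0], [-1, 4]].
Characteristic polynomial det(A - λI) = λ^2 - 8λ + 16 = 0.
Single eigenvalue λ = 4 with algebraic multiplicity 2.
Eigenvector v = (0,1); generalized eigenvector w with (A-λI)w=v is (-1,-2).
General solution: e^(4t)[K_1·v + K_2·(t·v + w)].

u(t) = -K_2e^(4t), v(t) = K_1e^(4t) + K_2te^(4t) - 2K_2e^(4t)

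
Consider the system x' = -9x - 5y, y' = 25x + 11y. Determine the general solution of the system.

x(t) = K_1e^(t)sin(5t) - K_2e^(t)cos(5t), y(t) = -2K_1e^(t)sin(5t) - K_1e^(t)cos(5t) - K_2e^(t)sin(5t) + 2K_2e^(t)cos(5t)

Coefficient matrix A = [[-9, -5], [25, 11]].
Characteristic polynomial det(A - λI) = λ^2 - 2λ + 26 = 0.
Eigenvalues λ = 1 ± 5i (complex conjugate pair).
For λ=1+5i: an eigenvector is (0,-1) - i(1,-2) = (0 - i, -1 + 2i).
A real fundamental pair from Re and Im of e^((1+5i)t)v: X_1 = e^(t)(cos(5t)·(0,-1) + sin(5t)·(1,-2)), X_2 = e^(t)(sin(5t)·(0,-1) - cos(5t)·(1,-2)).
General solution: K_1X_1 + K_2X_2.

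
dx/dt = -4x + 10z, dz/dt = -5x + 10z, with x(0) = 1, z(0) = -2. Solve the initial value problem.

Coefficient matrix A = [[-4, 10], [-5, 10]].
Characteristic polynomial det(A - λI) = λ^2 - 6λ + 10 = 0.
Eigenvalues λ = 3 ± i (complex conjugate pair).
For λ=3+i: an eigenvector is (-3,-2) - i(1,1) = (-3 - i, -2 - i).
A real fundamental pair from Re and Im of e^((3+i)t)v: X_1 = e^(3t)(cos(t)·(-3,-2) + sin(t)·(1,1)), X_2 = e^(3t)(sin(t)·(-3,-2) - cos(t)·(1,1)).
General solution: c_1X_1 + c_2X_2.
Applying x(0)=1, z(0)=-2 gives c_1=-3, c_2=8.

x(t) = -27e^(3t)sin(t) + e^(3t)cos(t), z(t) = -19e^(3t)sin(t) - 2e^(3t)cos(t)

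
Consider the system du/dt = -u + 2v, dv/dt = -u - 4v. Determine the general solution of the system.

Coefficient matrix A = [[-1, 2], [-1, -4]].
Characteristic polynomial det(A - λI) = λ^2 + 5λ + 6 = 0.
Eigenvalues λ = -3, -2.
For λ=-3: (A-λI) row 1 is [2, 2], so an eigenvector is (1, -1).
For λ=-2: (A-λI) row 1 is [1, 2], so an eigenvector is (2, -1).
General solution: c_1e^(-3t)(1,-1) + c_2e^(-2t)(2,-1).

u(t) = c_1e^(-3t) + 2c_2e^(-2t), v(t) = -c_1e^(-3t) - c_2e^(-2t)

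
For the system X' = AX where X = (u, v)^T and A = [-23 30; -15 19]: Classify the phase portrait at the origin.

stable spiral

A = [[-23,30],[-15,19]]; det(A-λI) = λ^2 + 4λ + 13.
λ = -2 ± 3i: negative real part.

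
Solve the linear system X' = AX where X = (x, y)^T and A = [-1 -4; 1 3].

Coefficient matrix A = [[-1, -4], [1, 3]].
Characteristic polynomial det(A - λI) = λ^2 - 2λ + 1 = 0.
Single eigenvalue λ = 1 with algebraic multiplicity 2.
Eigenvector v = (2,-1); generalized eigenvector w with (A-λI)w=v is (3,-2).
General solution: e^(t)[K_1·v + K_2·(t·v + w)].

x(t) = 2K_1e^(t) + 2K_2te^(t) + 3K_2e^(t), y(t) = -K_1e^(t) - K_2te^(t) - 2K_2e^(t)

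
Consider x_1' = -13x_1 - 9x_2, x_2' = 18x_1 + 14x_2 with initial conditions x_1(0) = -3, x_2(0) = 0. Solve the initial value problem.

Coefficient matrix A = [[-13, -9], [18, 14]].
Characteristic polynomial det(A - λI) = λ^2 - λ - 20 = 0.
Eigenvalues λ = 5, -4.
For λ=5: (A-λI) row 1 is [-18, -9], so an eigenvector is (1, -2).
For λ=-4: (A-λI) row 1 is [-9, -9], so an eigenvector is (-1, 1).
General solution: c_1e^(5t)(1,-2) + c_2e^(-4t)(-1,1).
Applying x_1(0)=-3, x_2(0)=0 gives c_1=3, c_2=6.

x_1(t) = 3e^(5t) - 6e^(-4t), x_2(t) = -6e^(5t) + 6e^(-4t)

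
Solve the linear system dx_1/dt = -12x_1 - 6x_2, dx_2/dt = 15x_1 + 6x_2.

Coefficient matrix A = [[-12, -6], [15, 6]].
Characteristic polynomial det(A - λI) = λ^2 + 6λ + 18 = 0.
Eigenvalues λ = -3 ± 3i (complex conjugate pair).
For λ=-3+3i: an eigenvector is (-1,2) - i(-1,1) = (-1 + i, 2 - i).
A real fundamental pair from Re and Im of e^((-3+3i)t)v: X_1 = e^(-3t)(cos(3t)·(-1,2) + sin(3t)·(-1,1)), X_2 = e^(-3t)(sin(3t)·(-1,2) - cos(3t)·(-1,1)).
General solution: K_1X_1 + K_2X_2.

x_1(t) = -K_1e^(-3t)sin(3t) - K_1e^(-3t)cos(3t) - K_2e^(-3t)sin(3t) + K_2e^(-3t)cos(3t), x_2(t) = K_1e^(-3t)sin(3t) + 2K_1e^(-3t)cos(3t) + 2K_2e^(-3t)sin(3t) - K_2e^(-3t)cos(3t)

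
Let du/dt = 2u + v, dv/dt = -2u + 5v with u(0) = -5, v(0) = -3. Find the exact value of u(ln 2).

A = [[2,1],[-2,5]]; eigenvalues λ = 4, 3.
Eigenvectors: (1,2) for λ=4, (-1,-1) for λ=3.
From the initial condition, c_1 = 2, c_2 = 7.
u(ln 2) = (2)(2^4)(1) + (7)(2^3)(-1) = -24.

-24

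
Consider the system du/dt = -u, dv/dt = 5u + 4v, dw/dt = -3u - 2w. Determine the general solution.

u(t) = C_3e^(-t), v(t) = C_2e^(4t) - C_3e^(-t), w(t) = C_1e^(-2t) - 3C_3e^(-t)

Coefficient matrix A = [[-1, 0, 0], [5, 4, 0], [-3, 0, -2]].
det(A - λI) = 0 gives eigenvalues λ = -2, 4, -1.
For λ=-2: eigenvector (0,0,1).
For λ=4: eigenvector (0,1,0).
For λ=-1: eigenvector (1,-1,-3).
General solution: C_1e^(-2t)(0,0,1) + C_2e^(4t)(0,1,0) + C_3e^(-t)(1,-1,-3).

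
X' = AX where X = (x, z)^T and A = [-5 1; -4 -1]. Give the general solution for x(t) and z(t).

x(t) = -c_1e^(-3t) - c_2te^(-3t) + 2c_2e^(-3t), z(t) = -2c_1e^(-3t) - 2c_2te^(-3t) + 3c_2e^(-3t)

Coefficient matrix A = [[-5, 1], [-4, -1]].
Characteristic polynomial det(A - λI) = λ^2 + 6λ + 9 = 0.
Single eigenvalue λ = -3 with algebraic multiplicity 2.
Eigenvector v = (-1,-2); generalized eigenvector w with (A-λI)w=v is (2,3).
General solution: e^(-3t)[c_1·v + c_2·(t·v + w)].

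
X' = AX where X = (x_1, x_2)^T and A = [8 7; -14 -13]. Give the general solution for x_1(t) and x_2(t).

Coefficient matrix A = [[8, 7], [-14, -13]].
Characteristic polynomial det(A - λI) = λ^2 + 5λ - 6 = 0.
Eigenvalues λ = -6, 1.
For λ=-6: (A-λI) row 1 is [14, 7], so an eigenvector is (1, -2).
For λ=1: (A-λI) row 1 is [7, 7], so an eigenvector is (-1, 1).
General solution: C_1e^(-6t)(1,-2) + C_2e^(t)(-1,1).

x_1(t) = C_1e^(-6t) - C_2e^(t), x_2(t) = -2C_1e^(-6t) + C_2e^(t)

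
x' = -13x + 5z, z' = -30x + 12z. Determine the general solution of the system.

x(t) = c_1e^(-3t) - c_2e^(2t), z(t) = 2c_1e^(-3t) - 3c_2e^(2t)

Coefficient matrix A = [[-13, 5], [-30, 12]].
Characteristic polynomial det(A - λI) = λ^2 + λ - 6 = 0.
Eigenvalues λ = -3, 2.
For λ=-3: (A-λI) row 1 is [-10, 5], so an eigenvector is (1, 2).
For λ=2: (A-λI) row 1 is [-15, 5], so an eigenvector is (-1, -3).
General solution: c_1e^(-3t)(1,2) + c_2e^(2t)(-1,-3).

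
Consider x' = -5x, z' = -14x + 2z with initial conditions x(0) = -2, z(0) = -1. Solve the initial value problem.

x(t) = -2e^(-5t), z(t) = 3e^(2t) - 4e^(-5t)

Coefficient matrix A = [[-5, 0], [-14, 2]].
Characteristic polynomial det(A - λI) = λ^2 + 3λ - 10 = 0.
Eigenvalues λ = 2, -5.
For λ=2: (A-λI) row 1 is [-7, 0], so an eigenvector is (0, -1).
For λ=-5: (A-λI) row 2 is [-14, 7], so an eigenvector is (-1, -2).
General solution: K_1e^(2t)(0,-1) + K_2e^(-5t)(-1,-2).
Applying x(0)=-2, z(0)=-1 gives K_1=-3, K_2=2.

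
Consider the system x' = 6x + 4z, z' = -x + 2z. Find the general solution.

x(t) = 2c_1e^(4t) + 2c_2te^(4t) - c_2e^(4t), z(t) = -c_1e^(4t) - c_2te^(4t) + c_2e^(4t)

Coefficient matrix A = [[6, 4], [-1, 2]].
Characteristic polynomial det(A - λI) = λ^2 - 8λ + 16 = 0.
Single eigenvalue λ = 4 with algebraic multiplicity 2.
Eigenvector v = (2,-1); generalized eigenvector w with (A-λI)w=v is (-1,1).
General solution: e^(4t)[c_1·v + c_2·(t·v + w)].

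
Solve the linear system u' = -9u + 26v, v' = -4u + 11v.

u(t) = -2c_1e^(t)sin(2t) + 3c_1e^(t)cos(2t) + 3c_2e^(t)sin(2t) + 2c_2e^(t)cos(2t), v(t) = -c_1e^(t)sin(2t) + c_1e^(t)cos(2t) + c_2e^(t)sin(2t) + c_2e^(t)cos(2t)

Coefficient matrix A = [[-9, 26], [-4, 11]].
Characteristic polynomial det(A - λI) = λ^2 - 2λ + 5 = 0.
Eigenvalues λ = 1 ± 2i (complex conjugate pair).
For λ=1+2i: an eigenvector is (3,1) - i(-2,-1) = (3 + 2i, 1 + i).
A real fundamental pair from Re and Im of e^((1+2i)t)v: X_1 = e^(t)(cos(2t)·(3,1) + sin(2t)·(-2,-1)), X_2 = e^(t)(sin(2t)·(3,1) - cos(2t)·(-2,-1)).
General solution: c_1X_1 + c_2X_2.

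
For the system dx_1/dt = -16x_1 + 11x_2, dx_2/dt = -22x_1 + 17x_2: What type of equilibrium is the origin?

A = [[-16,11],[-22,17]]; det(A-λI) = λ^2 - λ - 30.
λ = 6, -5: opposite signs.

saddle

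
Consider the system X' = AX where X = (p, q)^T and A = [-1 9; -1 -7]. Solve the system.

p(t) = -3C_1e^(-4t) - 3C_2te^(-4t) - C_2e^(-4t), q(t) = C_1e^(-4t) + C_2te^(-4t)

Coefficient matrix A = [[-1, 9], [-1, -7]].
Characteristic polynomial det(A - λI) = λ^2 + 8λ + 16 = 0.
Single eigenvalue λ = -4 with algebraic multiplicity 2.
Eigenvector v = (-3,1); generalized eigenvector w with (A-λI)w=v is (-1,0).
General solution: e^(-4t)[C_1·v + C_2·(t·v + w)].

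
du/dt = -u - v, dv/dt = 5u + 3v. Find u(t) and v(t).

Coefficient matrix A = [[-1, -1], [5, 3]].
Characteristic polynomial det(A - λI) = λ^2 - 2λ + 2 = 0.
Eigenvalues λ = 1 ± i (complex conjugate pair).
For λ=1+i: an eigenvector is (1,-2) - i(0,1) = (1, -2 - i).
A real fundamental pair from Re and Im of e^((1+i)t)v: X_1 = e^(t)(cos(t)·(1,-2) + sin(t)·(0,1)), X_2 = e^(t)(sin(t)·(1,-2) - cos(t)·(0,1)).
General solution: C_1X_1 + C_2X_2.

u(t) = C_1e^(t)cos(t) + C_2e^(t)sin(t), v(t) = C_1e^(t)sin(t) - 2C_1e^(t)cos(t) - 2C_2e^(t)sin(t) - C_2e^(t)cos(t)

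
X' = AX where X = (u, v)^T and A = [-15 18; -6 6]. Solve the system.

u(t) = -3K_1e^(-3t) - 2K_2e^(-6t), v(t) = -2K_1e^(-3t) - K_2e^(-6t)

Coefficient matrix A = [[-15, 18], [-6, 6]].
Characteristic polynomial det(A - λI) = λ^2 + 9λ + 18 = 0.
Eigenvalues λ = -3, -6.
For λ=-3: (A-λI) row 1 is [-12, 18], so an eigenvector is (-3, -2).
For λ=-6: (A-λI) row 1 is [-9, 18], so an eigenvector is (-2, -1).
General solution: K_1e^(-3t)(-3,-2) + K_2e^(-6t)(-2,-1).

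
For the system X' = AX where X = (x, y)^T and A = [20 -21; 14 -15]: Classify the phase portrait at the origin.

saddle

A = [[20,-21],[14,-15]]; det(A-λI) = λ^2 - 5λ - 6.
λ = 6, -1: opposite signs.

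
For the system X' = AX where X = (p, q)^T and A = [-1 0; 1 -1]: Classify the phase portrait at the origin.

stable improper node

A = [[-1,0],[1,-1]]; det(A-λI) = λ^2 + 2λ + 1.
repeated λ = -1 with a single eigenvector.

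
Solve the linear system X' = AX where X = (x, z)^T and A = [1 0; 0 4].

Coefficient matrix A = [[1, 0], [0, 4]].
Characteristic polynomial det(A - λI) = λ^2 - 5λ + 4 = 0.
Eigenvalues λ = 4, 1.
For λ=4: (A-λI) row 1 is [-3, 0], so an eigenvector is (0, 1).
For λ=1: (A-λI) row 2 is [0, 3], so an eigenvector is (-1, 0).
General solution: c_1e^(4t)(0,1) + c_2e^(t)(-1,0).

x(t) = -c_2e^(t), z(t) = c_1e^(4t)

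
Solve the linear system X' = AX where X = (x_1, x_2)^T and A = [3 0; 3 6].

x_1(t) = -K_1e^(3t), x_2(t) = K_1e^(3t) - K_2e^(6t)

Coefficient matrix A = [[3, 0], [3, 6]].
Characteristic polynomial det(A - λI) = λ^2 - 9λ + 18 = 0.
Eigenvalues λ = 3, 6.
For λ=3: (A-λI) row 2 is [3, 3], so an eigenvector is (-1, 1).
For λ=6: (A-λI) row 1 is [-3, 0], so an eigenvector is (0, -1).
General solution: K_1e^(3t)(-1,1) + K_2e^(6t)(0,-1).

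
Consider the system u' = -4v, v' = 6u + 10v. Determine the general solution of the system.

Coefficient matrix A = [[0, -4], [6, 10]].
Characteristic polynomial det(A - λI) = λ^2 - 10λ + 24 = 0.
Eigenvalues λ = 4, 6.
For λ=4: (A-λI) row 1 is [-4, -4], so an eigenvector is (1, -1).
For λ=6: (A-λI) row 1 is [-6, -4], so an eigenvector is (-2, 3).
General solution: c_1e^(4t)(1,-1) + c_2e^(6t)(-2,3).

u(t) = c_1e^(4t) - 2c_2e^(6t), v(t) = -c_1e^(4t) + 3c_2e^(6t)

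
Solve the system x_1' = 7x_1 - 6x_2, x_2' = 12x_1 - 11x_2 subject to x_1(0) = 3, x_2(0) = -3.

Coefficient matrix A = [[7, -6], [12, -11]].
Characteristic polynomial det(A - λI) = λ^2 + 4λ - 5 = 0.
Eigenvalues λ = -5, 1.
For λ=-5: (A-λI) row 1 is [12, -6], so an eigenvector is (-1, -2).
For λ=1: (A-λI) row 1 is [6, -6], so an eigenvector is (1, 1).
General solution: K_1e^(-5t)(-1,-2) + K_2e^(t)(1,1).
Applying x_1(0)=3, x_2(0)=-3 gives K_1=6, K_2=9.

x_1(t) = 9e^(t) - 6e^(-5t), x_2(t) = 9e^(t) - 12e^(-5t)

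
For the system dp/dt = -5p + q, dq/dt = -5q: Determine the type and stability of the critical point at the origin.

stable improper node

A = [[-5,1],[0,-5]]; det(A-λI) = λ^2 + 10λ + 25.
repeated λ = -5 with a single eigenvector.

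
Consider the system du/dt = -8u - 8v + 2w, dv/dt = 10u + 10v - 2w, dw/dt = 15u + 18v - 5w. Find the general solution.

Coefficient matrix A = [[-8, -8, 2], [10, 10, -2], [15, 18, -5]].
det(A - λI) = 0 gives eigenvalues λ = -3, -2, 2.
For λ=-3: eigenvector (-2,2,3).
For λ=-2: eigenvector (-1,1,1).
For λ=2: eigenvector (-1,2,3).
General solution: C_1e^(-3t)(-2,2,3) + C_2e^(-2t)(-1,1,1) + C_3e^(2t)(-1,2,3).

u(t) = -2C_1e^(-3t) - C_2e^(-2t) - C_3e^(2t), v(t) = 2C_1e^(-3t) + C_2e^(-2t) + 2C_3e^(2t), w(t) = 3C_1e^(-3t) + C_2e^(-2t) + 3C_3e^(2t)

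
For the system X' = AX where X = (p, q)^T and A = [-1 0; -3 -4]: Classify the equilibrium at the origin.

A = [[-1,0],[-3,-4]]; det(A-λI) = λ^2 + 5λ + 4.
λ = -1, -4: both negative.

stable node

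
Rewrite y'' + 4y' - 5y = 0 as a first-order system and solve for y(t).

y(t) = K_1e^(-5t) + K_2e^(t)

Let x_1 = y, x_2 = y'. Then x_1' = x_2 and x_2' = 5x_1 - 4x_2.
A = [[0,1],[5,-4]]; det(A-λI) = λ^2 + 4λ - 5.
Eigenvalues λ = -5, 1 with eigenvectors (1,-5), (1,1).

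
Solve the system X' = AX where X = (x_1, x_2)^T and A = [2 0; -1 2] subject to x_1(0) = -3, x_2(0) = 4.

x_1(t) = -3e^(2t), x_2(t) = 3te^(2t) + 4e^(2t)

Coefficient matrix A = [[2, 0], [-1, 2]].
Characteristic polynomial det(A - λI) = λ^2 - 4λ + 4 = 0.
Single eigenvalue λ = 2 with algebraic multiplicity 2.
Eigenvector v = (0,-1); generalized eigenvector w with (A-λI)w=v is (1,2).
General solution: e^(2t)[K_1·v + K_2·(t·v + w)].
Applying x_1(0)=-3, x_2(0)=4 gives K_1=-10, K_2=-3.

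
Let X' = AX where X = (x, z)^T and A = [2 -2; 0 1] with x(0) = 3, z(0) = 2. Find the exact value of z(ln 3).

A = [[2,-2],[0,1]]; eigenvalues λ = 2, 1.
Eigenvectors: (-1,0) for λ=2, (-2,-1) for λ=1.
From the initial condition, c_1 = 1, c_2 = -2.
z(ln 3) = (1)(3^2)(0) + (-2)(3^1)(-1) = 6.

6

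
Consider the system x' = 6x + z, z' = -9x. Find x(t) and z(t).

Coefficient matrix A = [[6, 1], [-9, 0]].
Characteristic polynomial det(A - λI) = λ^2 - 6λ + 9 = 0.
Single eigenvalue λ = 3 with algebraic multiplicity 2.
Eigenvector v = (-1,3); generalized eigenvector w with (A-λI)w=v is (0,-1).
General solution: e^(3t)[K_1·v + K_2·(t·v + w)].

x(t) = -K_1e^(3t) - K_2te^(3t), z(t) = 3K_1e^(3t) + 3K_2te^(3t) - K_2e^(3t)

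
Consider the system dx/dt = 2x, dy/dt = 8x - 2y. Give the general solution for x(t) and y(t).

Coefficient matrix A = [[2, 0], [8, -2]].
Characteristic polynomial det(A - λI) = λ^2 - 4 = 0.
Eigenvalues λ = -2, 2.
For λ=-2: (A-λI) row 1 is [4, 0], so an eigenvector is (0, 1).
For λ=2: (A-λI) row 2 is [8, -4], so an eigenvector is (-1, -2).
General solution: K_1e^(-2t)(0,1) + K_2e^(2t)(-1,-2).

x(t) = -K_2e^(2t), y(t) = K_1e^(-2t) - 2K_2e^(2t)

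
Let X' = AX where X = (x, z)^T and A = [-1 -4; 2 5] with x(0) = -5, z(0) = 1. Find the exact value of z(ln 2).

A = [[-1,-4],[2,5]]; eigenvalues λ = 3, 1.
Eigenvectors: (-1,1) for λ=3, (2,-1) for λ=1.
From the initial condition, c_1 = -3, c_2 = -4.
z(ln 2) = (-3)(2^3)(1) + (-4)(2^1)(-1) = -16.

-16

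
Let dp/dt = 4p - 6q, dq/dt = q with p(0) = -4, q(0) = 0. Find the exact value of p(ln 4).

A = [[4,-6],[0,1]]; eigenvalues λ = 4, 1.
Eigenvectors: (-1,0) for λ=4, (2,1) for λ=1.
From the initial condition, c_1 = 4, c_2 = 0.
p(ln 4) = (4)(4^4)(-1) + (0)(4^1)(2) = -1024.

-1024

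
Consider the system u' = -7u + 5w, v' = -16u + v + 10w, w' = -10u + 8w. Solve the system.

Coefficient matrix A = [[-7, 0, 5], [-16, 1, 10], [-10, 0, 8]].
det(A - λI) = 0 gives eigenvalues λ = 3, 1, -2.
For λ=3: eigenvector (1,2,2).
For λ=1: eigenvector (0,1,0).
For λ=-2: eigenvector (-1,-2,-1).
General solution: c_1e^(3t)(1,2,2) + c_2e^(t)(0,1,0) + c_3e^(-2t)(-1,-2,-1).

u(t) = c_1e^(3t) - c_3e^(-2t), v(t) = 2c_1e^(3t) + c_2e^(t) - 2c_3e^(-2t), w(t) = 2c_1e^(3t) - c_3e^(-2t)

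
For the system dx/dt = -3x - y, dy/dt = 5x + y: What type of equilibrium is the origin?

stable spiral

A = [[-3,-1],[5,1]]; det(A-λI) = λ^2 + 2λ + 2.
λ = -1 ± i: negative real part.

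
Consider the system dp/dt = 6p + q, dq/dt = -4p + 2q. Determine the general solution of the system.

Coefficient matrix A = [[6, 1], [-4, 2]].
Characteristic polynomial det(A - λI) = λ^2 - 8λ + 16 = 0.
Single eigenvalue λ = 4 with algebraic multiplicity 2.
Eigenvector v = (-1,2); generalized eigenvector w with (A-λI)w=v is (0,-1).
General solution: e^(4t)[K_1·v + K_2·(t·v + w)].

p(t) = -K_1e^(4t) - K_2te^(4t), q(t) = 2K_1e^(4t) + 2K_2te^(4t) - K_2e^(4t)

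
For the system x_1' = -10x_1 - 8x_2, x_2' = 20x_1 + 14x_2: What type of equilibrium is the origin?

A = [[-10,-8],[20,14]]; det(A-λI) = λ^2 - 4λ + 20.
λ = 2 ± 4i: positive real part.

unstable spiral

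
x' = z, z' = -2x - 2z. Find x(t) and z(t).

x(t) = K_1e^(-t)cos(t) + K_2e^(-t)sin(t), z(t) = -K_1e^(-t)sin(t) - K_1e^(-t)cos(t) - K_2e^(-t)sin(t) + K_2e^(-t)cos(t)

Coefficient matrix A = [[0, 1], [-2, -2]].
Characteristic polynomial det(A - λI) = λ^2 + 2λ + 2 = 0.
Eigenvalues λ = -1 ± i (complex conjugate pair).
For λ=-1+i: an eigenvector is (1,-1) - i(0,-1) = (1, -1 + i).
A real fundamental pair from Re and Im of e^((-1+i)t)v: X_1 = e^(-t)(cos(t)·(1,-1) + sin(t)·(0,-1)), X_2 = e^(-t)(sin(t)·(1,-1) - cos(t)·(0,-1)).
General solution: K_1X_1 + K_2X_2.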